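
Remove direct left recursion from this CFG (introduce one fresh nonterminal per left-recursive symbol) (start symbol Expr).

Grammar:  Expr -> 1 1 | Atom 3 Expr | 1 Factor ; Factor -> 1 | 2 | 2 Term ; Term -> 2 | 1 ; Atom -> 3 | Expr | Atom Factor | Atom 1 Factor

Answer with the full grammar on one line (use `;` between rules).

Expr -> 1 1 | Atom 3 Expr | 1 Factor; Factor -> 1 | 2 | 2 Term; Term -> 2 | 1; Atom -> 3 Atom1 | Expr Atom1; Atom1 -> Factor Atom1 | 1 Factor Atom1 | ε

Atom is directly left-recursive.
For Atom: α = {Factor, 1 Factor}, β = {3, Expr}. Rewrite as Atom → β Atom1 and Atom1 → α Atom1 | ε.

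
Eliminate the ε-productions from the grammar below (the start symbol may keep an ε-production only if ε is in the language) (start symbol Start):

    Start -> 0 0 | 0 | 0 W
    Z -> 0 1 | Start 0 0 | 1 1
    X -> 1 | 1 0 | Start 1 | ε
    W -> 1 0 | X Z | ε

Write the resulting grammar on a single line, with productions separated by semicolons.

Start -> 0 0 | 0 | 0 W; Z -> 0 1 | Start 0 0 | 1 1; X -> 1 | 1 0 | Start 1; W -> 1 0 | X Z | Z

Nullable set = {W, X}.
ε ∉ L(G), so no ε-production is kept.
Add the nullable-subset variants: W → X Z gives X Z | Z.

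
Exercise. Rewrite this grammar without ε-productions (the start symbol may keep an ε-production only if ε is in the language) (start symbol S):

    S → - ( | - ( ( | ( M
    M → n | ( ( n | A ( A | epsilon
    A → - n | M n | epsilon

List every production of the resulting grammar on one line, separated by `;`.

Nullable set = {A, M}.
ε ∉ L(G), so no ε-production is kept.
Add the nullable-subset variants: S → ( M gives ( M | (. M → A ( A gives A ( A | A ( | ( A | (. A → M n gives M n | n.

S → - ( | - ( ( | ( M | (; M → n | ( ( n | A ( A | A ( | ( A | (; A → - n | M n | n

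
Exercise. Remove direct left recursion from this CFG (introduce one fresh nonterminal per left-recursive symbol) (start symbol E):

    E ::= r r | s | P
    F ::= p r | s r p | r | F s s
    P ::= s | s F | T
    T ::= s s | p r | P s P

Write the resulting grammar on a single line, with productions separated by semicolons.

E ::= r r | s | P; F ::= p r F' | s r p F' | r F'; P ::= s | s F | T; T ::= s s | p r | P s P; F' ::= s s F' | ε

F is directly left-recursive.
For F: α = {s s}, β = {p r, s r p, r}. Rewrite as F → β F' and F' → α F' | ε.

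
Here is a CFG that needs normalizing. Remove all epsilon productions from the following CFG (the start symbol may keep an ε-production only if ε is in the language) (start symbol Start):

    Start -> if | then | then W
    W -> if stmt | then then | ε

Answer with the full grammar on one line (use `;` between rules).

Nullable set = {W}.
ε ∉ L(G), so no ε-production is kept.

Start -> if | then | then W; W -> if stmt | then then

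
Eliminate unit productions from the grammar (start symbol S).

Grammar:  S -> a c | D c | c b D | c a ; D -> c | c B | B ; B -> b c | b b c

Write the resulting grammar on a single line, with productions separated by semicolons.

S -> a c | D c | c b D | c a; D -> b c | b b c | c | c B; B -> b c | b b c

Unit pairs: D ⇒* {B}.
For every A with A ⇒* B via unit rules, add B's non-unit alternatives to A; then delete every rule of the form X → Y.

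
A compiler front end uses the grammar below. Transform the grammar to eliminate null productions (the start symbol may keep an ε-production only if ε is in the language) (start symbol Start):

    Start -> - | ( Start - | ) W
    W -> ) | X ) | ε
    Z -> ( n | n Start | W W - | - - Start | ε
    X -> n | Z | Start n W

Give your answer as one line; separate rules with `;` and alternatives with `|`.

The nullable symbols are {W, X, Z}.
ε ∉ L(G), so no ε-production is kept.
Add the nullable-subset variants: Start → ) W gives ) W | ). Z → W W - gives W W - | W - | -. X → Start n W gives Start n W | Start n.

Start -> - | ( Start - | ) W | ); W -> ) | X ); Z -> ( n | n Start | W W - | W - | - | - - Start; X -> n | Z | Start n W | Start n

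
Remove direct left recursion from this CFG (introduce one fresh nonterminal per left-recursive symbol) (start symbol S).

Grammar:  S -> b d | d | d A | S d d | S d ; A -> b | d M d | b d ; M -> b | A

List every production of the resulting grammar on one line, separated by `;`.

S -> b d S' | d S' | d A S'; A -> b | d M d | b d; M -> b | A; S' -> d d S' | d S' | ε

Directly left-recursive nonterminal: S.
For S: α = {d d, d}, β = {b d, d, d A}. Rewrite as S → β S' and S' → α S' | ε.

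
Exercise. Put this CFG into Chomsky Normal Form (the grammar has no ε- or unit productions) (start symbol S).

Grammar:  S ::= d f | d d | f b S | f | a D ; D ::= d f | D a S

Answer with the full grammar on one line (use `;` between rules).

Introduce a nonterminal for each terminal appearing in a rule of length ≥ 2: X1 → d, X2 → f, X3 → b, X4 → a.
Binarize each right-hand side of length ≥ 3 by chaining fresh nonterminals (Y1, Y2, …): affected rules were S → X2 X3 S; D → D X4 S.

S ::= X1 X2 | X1 X1 | X2 Y1 | f | X4 D; D ::= X1 X2 | D Y2; X1 ::= d; X2 ::= f; X3 ::= b; X4 ::= a; Y1 ::= X3 S; Y2 ::= X4 S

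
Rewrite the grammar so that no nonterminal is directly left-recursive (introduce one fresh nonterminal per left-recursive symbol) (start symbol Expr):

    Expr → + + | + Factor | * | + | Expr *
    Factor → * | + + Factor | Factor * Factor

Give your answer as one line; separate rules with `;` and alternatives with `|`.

Expr → + + Expr1 | + Factor Expr1 | * Expr1 | + Expr1; Factor → * Factor1 | + + Factor Factor1; Expr1 → * Expr1 | ε; Factor1 → * Factor Factor1 | ε

Left recursion appears on Expr, Factor.
For Expr: α = {*}, β = {+ +, + Factor, *, +}. Rewrite as Expr → β Expr1 and Expr1 → α Expr1 | ε.
For Factor: α = {* Factor}, β = {*, + + Factor}. Rewrite as Factor → β Factor1 and Factor1 → α Factor1 | ε.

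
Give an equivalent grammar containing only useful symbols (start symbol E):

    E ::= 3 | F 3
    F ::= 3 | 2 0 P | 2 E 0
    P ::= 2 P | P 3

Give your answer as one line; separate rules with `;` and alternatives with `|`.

Generating nonterminals: {E, F}.
Reachable from E after that: {E, F}.
Removed useless symbols: {P} and every production mentioning them.

E ::= 3 | F 3; F ::= 3 | 2 E 0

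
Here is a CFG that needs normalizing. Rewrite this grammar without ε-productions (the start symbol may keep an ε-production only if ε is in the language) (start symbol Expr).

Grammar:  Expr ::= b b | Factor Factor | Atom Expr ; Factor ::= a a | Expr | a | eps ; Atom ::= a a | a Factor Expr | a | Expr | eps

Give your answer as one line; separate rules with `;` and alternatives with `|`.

Nullable nonterminals: {Atom, Expr, Factor}.
ε ∈ L(G) since Expr is nullable, so keep Expr → ε.
Add the nullable-subset variants: Expr → Factor Factor gives Factor Factor | Factor. Expr → Atom Expr gives Atom Expr | Atom. Atom → a Factor Expr gives a Factor Expr | a Factor | a Expr | a.

Expr ::= b b | Factor Factor | Factor | Atom Expr | Atom | eps; Factor ::= a a | Expr | a; Atom ::= a a | a Factor Expr | a Factor | a Expr | a | Expr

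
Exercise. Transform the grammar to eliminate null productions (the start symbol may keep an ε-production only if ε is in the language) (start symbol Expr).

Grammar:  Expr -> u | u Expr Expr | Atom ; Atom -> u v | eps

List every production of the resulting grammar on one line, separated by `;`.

Nullable set = {Atom, Expr}.
ε ∈ L(G) since Expr is nullable, so keep Expr → ε.
For each production, add variants omitting each subset of nullable occurrences: Expr → u Expr Expr gives u Expr Expr | u Expr.

Expr -> u | u Expr Expr | u Expr | Atom | eps; Atom -> u v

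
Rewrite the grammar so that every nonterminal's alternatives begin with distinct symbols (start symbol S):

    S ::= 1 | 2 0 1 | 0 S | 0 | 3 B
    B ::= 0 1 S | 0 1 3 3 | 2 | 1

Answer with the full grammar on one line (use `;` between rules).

S has alternatives sharing prefix '0': factor to S → 0 S' with S' → S | ε.
B has alternatives sharing prefix '0 1': factor to B → 0 1 B' with B' → S | 3 3.

S ::= 1 | 2 0 1 | 3 B | 0 S'; B ::= 2 | 1 | 0 1 B'; S' ::= S | ε; B' ::= S | 3 3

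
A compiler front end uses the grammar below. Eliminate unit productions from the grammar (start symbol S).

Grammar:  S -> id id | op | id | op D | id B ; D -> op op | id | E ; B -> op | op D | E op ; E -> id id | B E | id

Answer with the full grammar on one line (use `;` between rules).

S -> id id | op | id | op D | id B; D -> id id | B E | id | op op; B -> op | op D | E op; E -> id id | B E | id

Unit pairs: D ⇒* {E}.
Replace each nonterminal's rules with the union of the non-unit rules of every nonterminal it unit-derives.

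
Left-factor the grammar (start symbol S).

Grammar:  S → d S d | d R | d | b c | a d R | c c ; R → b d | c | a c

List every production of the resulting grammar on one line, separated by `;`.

S → b c | a d R | c c | d S'; R → b d | c | a c; S' → S d | R | ε

S has alternatives sharing prefix 'd': factor to S → d S' with S' → S d | R | ε.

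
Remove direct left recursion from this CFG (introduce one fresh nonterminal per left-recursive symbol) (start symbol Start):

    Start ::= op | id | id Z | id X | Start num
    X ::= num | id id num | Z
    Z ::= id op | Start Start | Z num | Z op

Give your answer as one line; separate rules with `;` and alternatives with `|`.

Start ::= op Start1 | id Start1 | id Z Start1 | id X Start1; X ::= num | id id num | Z; Z ::= id op Z1 | Start Start Z1; Start1 ::= num Start1 | ε; Z1 ::= num Z1 | op Z1 | ε

Start, Z are directly left-recursive.
For Start: α = {num}, β = {op, id, id Z, id X}. Rewrite as Start → β Start1 and Start1 → α Start1 | ε.
For Z: α = {num, op}, β = {id op, Start Start}. Rewrite as Z → β Z1 and Z1 → α Z1 | ε.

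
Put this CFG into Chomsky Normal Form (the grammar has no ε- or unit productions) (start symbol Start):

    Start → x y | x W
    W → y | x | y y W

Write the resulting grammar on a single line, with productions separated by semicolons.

Introduce a nonterminal for each terminal appearing in a rule of length ≥ 2: X1 → x, X2 → y.
Binarize each right-hand side of length ≥ 3 by chaining fresh nonterminals (Y1, Y2, …): affected rules were W → X2 X2 W.

Start → X1 X2 | X1 W; W → y | x | X2 Y1; X1 → x; X2 → y; Y1 → X2 W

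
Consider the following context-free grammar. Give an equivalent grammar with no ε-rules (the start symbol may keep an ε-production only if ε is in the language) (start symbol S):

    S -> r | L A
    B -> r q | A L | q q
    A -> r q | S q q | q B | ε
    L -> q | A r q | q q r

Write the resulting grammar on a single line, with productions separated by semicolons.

Nullable nonterminals: {A}.
ε ∉ L(G), so no ε-production is kept.
For each production, add variants omitting each subset of nullable occurrences: S → L A gives L A | L. B → A L gives A L | L. L → A r q gives A r q | r q.

S -> r | L A | L; B -> r q | A L | L | q q; A -> r q | S q q | q B; L -> q | A r q | r q | q q r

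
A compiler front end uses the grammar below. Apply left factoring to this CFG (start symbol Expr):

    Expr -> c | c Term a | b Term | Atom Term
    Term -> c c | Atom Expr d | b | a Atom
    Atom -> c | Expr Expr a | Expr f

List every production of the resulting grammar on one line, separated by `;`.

Expr has alternatives sharing prefix 'c': factor to Expr → c Expr1 with Expr1 → ε | Term a.
Atom has alternatives sharing prefix 'Expr': factor to Atom → Expr Atom1 with Atom1 → Expr a | f.

Expr -> b Term | Atom Term | c Expr1; Term -> c c | Atom Expr d | b | a Atom; Atom -> c | Expr Atom1; Expr1 -> ε | Term a; Atom1 -> Expr a | f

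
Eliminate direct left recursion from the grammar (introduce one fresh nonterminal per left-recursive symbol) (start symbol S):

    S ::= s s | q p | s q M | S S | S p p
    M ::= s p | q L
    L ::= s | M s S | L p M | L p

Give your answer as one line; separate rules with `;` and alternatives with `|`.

S ::= s s S' | q p S' | s q M S'; M ::= s p | q L; L ::= s L' | M s S L'; S' ::= S S' | p p S' | ε; L' ::= p M L' | p L' | ε

S, L are directly left-recursive.
For S: α = {S, p p}, β = {s s, q p, s q M}. Rewrite as S → β S' and S' → α S' | ε.
For L: α = {p M, p}, β = {s, M s S}. Rewrite as L → β L' and L' → α L' | ε.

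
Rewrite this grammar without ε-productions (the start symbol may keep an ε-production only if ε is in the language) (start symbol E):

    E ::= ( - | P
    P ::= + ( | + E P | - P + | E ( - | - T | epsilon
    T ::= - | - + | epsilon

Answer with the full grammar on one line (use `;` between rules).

E ::= ( - | P | ε; P ::= + ( | + E P | + E | + P | + | - P + | - + | E ( - | ( - | - T | -; T ::= - | - +

Nullable nonterminals: {E, P, T}.
ε ∈ L(G) since E is nullable, so keep E → ε.
For each production, add variants omitting each subset of nullable occurrences: P → + E P gives + E P | + E | + P | +. P → - P + gives - P + | - +. P → E ( - gives E ( - | ( -. P → - T gives - T | -.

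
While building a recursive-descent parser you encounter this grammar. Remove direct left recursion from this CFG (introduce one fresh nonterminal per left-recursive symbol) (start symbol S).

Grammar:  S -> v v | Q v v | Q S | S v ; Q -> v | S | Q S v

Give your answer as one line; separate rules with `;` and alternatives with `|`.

S, Q are directly left-recursive.
For S: α = {v}, β = {v v, Q v v, Q S}. Rewrite as S → β S' and S' → α S' | ε.
For Q: α = {S v}, β = {v, S}. Rewrite as Q → β Q' and Q' → α Q' | ε.

S -> v v S' | Q v v S' | Q S S'; Q -> v Q' | S Q'; S' -> v S' | ε; Q' -> S v Q' | ε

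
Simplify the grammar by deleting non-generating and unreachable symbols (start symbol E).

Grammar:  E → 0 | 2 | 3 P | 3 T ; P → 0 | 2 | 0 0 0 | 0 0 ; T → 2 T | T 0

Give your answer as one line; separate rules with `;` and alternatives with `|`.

Generating nonterminals: {E, P}.
Reachable from E after that: {E, P}.
Removed useless symbols: {T} and every production mentioning them.

E → 0 | 2 | 3 P; P → 0 | 2 | 0 0 0 | 0 0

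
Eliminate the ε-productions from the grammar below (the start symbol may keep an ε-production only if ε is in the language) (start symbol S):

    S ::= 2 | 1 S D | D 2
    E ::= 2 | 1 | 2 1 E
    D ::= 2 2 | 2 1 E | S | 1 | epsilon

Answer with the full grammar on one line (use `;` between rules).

The nullable symbols are {D}.
ε ∉ L(G), so no ε-production is kept.
For each production, add variants omitting each subset of nullable occurrences: S → 1 S D gives 1 S D | 1 S.

S ::= 2 | 1 S D | 1 S | D 2; E ::= 2 | 1 | 2 1 E; D ::= 2 2 | 2 1 E | S | 1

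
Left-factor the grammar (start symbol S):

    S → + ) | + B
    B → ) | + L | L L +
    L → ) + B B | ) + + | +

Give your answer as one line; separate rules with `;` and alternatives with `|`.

S → + S'; B → ) | + L | L L +; L → + | ) + L'; S' → ) | B; L' → B B | +

S has alternatives sharing prefix '+': factor to S → + S' with S' → ) | B.
L has alternatives sharing prefix ') +': factor to L → ) + L' with L' → B B | +.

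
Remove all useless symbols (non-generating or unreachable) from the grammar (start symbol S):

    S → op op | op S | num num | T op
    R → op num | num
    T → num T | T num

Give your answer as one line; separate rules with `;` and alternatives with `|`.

S → op op | op S | num num

Generating nonterminals: {R, S}.
Reachable from S after that: {S}.
Removed useless symbols: {R, T} and every production mentioning them.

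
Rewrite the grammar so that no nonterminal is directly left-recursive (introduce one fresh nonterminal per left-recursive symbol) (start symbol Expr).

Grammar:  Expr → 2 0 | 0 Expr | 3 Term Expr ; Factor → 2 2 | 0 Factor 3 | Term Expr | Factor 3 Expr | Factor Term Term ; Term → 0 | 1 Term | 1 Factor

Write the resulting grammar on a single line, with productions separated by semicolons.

Factor is directly left-recursive.
For Factor: α = {3 Expr, Term Term}, β = {2 2, 0 Factor 3, Term Expr}. Rewrite as Factor → β Factor1 and Factor1 → α Factor1 | ε.

Expr → 2 0 | 0 Expr | 3 Term Expr; Factor → 2 2 Factor1 | 0 Factor 3 Factor1 | Term Expr Factor1; Term → 0 | 1 Term | 1 Factor; Factor1 → 3 Expr Factor1 | Term Term Factor1 | ε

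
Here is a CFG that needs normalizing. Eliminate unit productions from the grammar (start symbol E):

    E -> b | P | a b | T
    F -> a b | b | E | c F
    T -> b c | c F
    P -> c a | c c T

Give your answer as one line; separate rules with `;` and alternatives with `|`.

Unit pairs: E ⇒* {P, T}; F ⇒* {E, P, T}.
For each unit pair (A, B), copy every non-unit production of B to A, then drop all unit productions.

E -> b | a b | c a | c c T | b c | c F; F -> b | a b | c F | c a | c c T | b c; T -> b c | c F; P -> c a | c c T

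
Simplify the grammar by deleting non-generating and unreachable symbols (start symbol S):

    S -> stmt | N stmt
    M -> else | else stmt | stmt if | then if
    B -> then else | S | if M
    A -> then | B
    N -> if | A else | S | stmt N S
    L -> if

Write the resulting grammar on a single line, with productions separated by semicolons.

S -> stmt | N stmt; M -> else | else stmt | stmt if | then if; B -> then else | S | if M; A -> then | B; N -> if | A else | S | stmt N S

Generating nonterminals: {A, B, L, M, N, S}.
Reachable from S after that: {A, B, M, N, S}.
Removed useless symbols: {L} and every production mentioning them.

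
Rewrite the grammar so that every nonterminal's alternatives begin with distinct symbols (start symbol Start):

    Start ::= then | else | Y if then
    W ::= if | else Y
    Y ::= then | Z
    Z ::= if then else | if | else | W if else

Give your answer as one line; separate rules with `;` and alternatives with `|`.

Z has alternatives sharing prefix 'if': factor to Z → if Z1 with Z1 → then else | ε.

Start ::= then | else | Y if then; W ::= if | else Y; Y ::= then | Z; Z ::= else | W if else | if Z1; Z1 ::= then else | eps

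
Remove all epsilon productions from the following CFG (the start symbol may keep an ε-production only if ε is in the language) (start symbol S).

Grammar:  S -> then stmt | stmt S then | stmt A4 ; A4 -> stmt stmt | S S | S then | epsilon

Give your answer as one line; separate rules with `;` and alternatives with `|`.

S -> then stmt | stmt S then | stmt A4 | stmt; A4 -> stmt stmt | S S | S then

Nullable nonterminals: {A4}.
ε ∉ L(G), so no ε-production is kept.
For each production, add variants omitting each subset of nullable occurrences: S → stmt A4 gives stmt A4 | stmt.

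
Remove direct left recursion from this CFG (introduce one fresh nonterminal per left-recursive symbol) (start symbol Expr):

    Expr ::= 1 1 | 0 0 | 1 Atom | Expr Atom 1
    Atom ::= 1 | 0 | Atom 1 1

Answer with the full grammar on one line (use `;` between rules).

Left recursion appears on Expr, Atom.
For Expr: α = {Atom 1}, β = {1 1, 0 0, 1 Atom}. Rewrite as Expr → β Expr1 and Expr1 → α Expr1 | ε.
For Atom: α = {1 1}, β = {1, 0}. Rewrite as Atom → β Atom1 and Atom1 → α Atom1 | ε.

Expr ::= 1 1 Expr1 | 0 0 Expr1 | 1 Atom Expr1; Atom ::= 1 Atom1 | 0 Atom1; Expr1 ::= Atom 1 Expr1 | eps; Atom1 ::= 1 1 Atom1 | eps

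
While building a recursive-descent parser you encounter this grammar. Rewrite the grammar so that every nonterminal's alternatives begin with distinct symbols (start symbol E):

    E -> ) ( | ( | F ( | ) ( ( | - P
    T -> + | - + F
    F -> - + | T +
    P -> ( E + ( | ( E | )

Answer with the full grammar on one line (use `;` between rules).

E -> ( | F ( | - P | ) ( E'; T -> + | - + F; F -> - + | T +; P -> ) | ( E P'; E' -> ε | (; P' -> + ( | ε

E has alternatives sharing prefix ') (': factor to E → ) ( E' with E' → ε | (.
P has alternatives sharing prefix '( E': factor to P → ( E P' with P' → + ( | ε.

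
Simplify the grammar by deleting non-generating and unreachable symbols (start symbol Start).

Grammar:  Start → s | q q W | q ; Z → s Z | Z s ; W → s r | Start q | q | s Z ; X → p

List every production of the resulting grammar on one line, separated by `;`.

Start → s | q q W | q; W → s r | Start q | q

Generating nonterminals: {Start, W, X}.
Reachable from Start after that: {Start, W}.
Removed useless symbols: {X, Z} and every production mentioning them.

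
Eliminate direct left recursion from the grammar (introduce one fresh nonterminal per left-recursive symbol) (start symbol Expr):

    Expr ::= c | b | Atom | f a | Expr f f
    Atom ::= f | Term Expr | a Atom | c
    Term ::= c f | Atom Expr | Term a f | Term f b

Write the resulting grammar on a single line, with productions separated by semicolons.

Expr ::= c Expr1 | b Expr1 | Atom Expr1 | f a Expr1; Atom ::= f | Term Expr | a Atom | c; Term ::= c f Term1 | Atom Expr Term1; Expr1 ::= f f Expr1 | ε; Term1 ::= a f Term1 | f b Term1 | ε

Left recursion appears on Expr, Term.
For Expr: α = {f f}, β = {c, b, Atom, f a}. Rewrite as Expr → β Expr1 and Expr1 → α Expr1 | ε.
For Term: α = {a f, f b}, β = {c f, Atom Expr}. Rewrite as Term → β Term1 and Term1 → α Term1 | ε.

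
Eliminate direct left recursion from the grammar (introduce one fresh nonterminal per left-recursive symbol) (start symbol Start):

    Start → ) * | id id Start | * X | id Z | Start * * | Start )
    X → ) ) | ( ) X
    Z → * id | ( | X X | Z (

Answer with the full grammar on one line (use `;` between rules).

Start → ) * Start1 | id id Start Start1 | * X Start1 | id Z Start1; X → ) ) | ( ) X; Z → * id Z1 | ( Z1 | X X Z1; Start1 → * * Start1 | ) Start1 | epsilon; Z1 → ( Z1 | epsilon

Directly left-recursive nonterminals: Start, Z.
For Start: α = {* *, )}, β = {) *, id id Start, * X, id Z}. Rewrite as Start → β Start1 and Start1 → α Start1 | ε.
For Z: α = {(}, β = {* id, (, X X}. Rewrite as Z → β Z1 and Z1 → α Z1 | ε.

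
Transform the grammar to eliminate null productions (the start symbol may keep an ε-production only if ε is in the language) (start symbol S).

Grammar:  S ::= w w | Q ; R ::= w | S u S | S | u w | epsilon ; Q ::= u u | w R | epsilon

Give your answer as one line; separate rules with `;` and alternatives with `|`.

S ::= w w | Q | epsilon; R ::= w | S u S | S u | u S | u | S | u w; Q ::= u u | w R | w

Nullable set = {Q, R, S}.
ε ∈ L(G) since S is nullable, so keep S → ε.
Expand every rule over subsets of its nullable positions: R → S u S gives S u S | S u | u S | u. Q → w R gives w R | w.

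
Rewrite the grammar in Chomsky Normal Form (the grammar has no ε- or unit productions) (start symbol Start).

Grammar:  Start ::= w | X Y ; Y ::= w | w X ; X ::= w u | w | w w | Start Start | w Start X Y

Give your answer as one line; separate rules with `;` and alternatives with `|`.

Start ::= w | X Y; Y ::= w | X1 X; X ::= X1 X2 | w | X1 X1 | Start Start | X1 Y1; X1 ::= w; X2 ::= u; Y1 ::= Start Y2; Y2 ::= X Y

Introduce a nonterminal for each terminal appearing in a rule of length ≥ 2: X1 → w, X2 → u.
Binarize each right-hand side of length ≥ 3 by chaining fresh nonterminals (Y1, Y2, …): affected rules were X → X1 Start X Y.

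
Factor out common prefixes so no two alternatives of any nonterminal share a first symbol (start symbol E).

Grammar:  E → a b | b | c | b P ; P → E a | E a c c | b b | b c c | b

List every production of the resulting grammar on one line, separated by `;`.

E has alternatives sharing prefix 'b': factor to E → b E' with E' → ε | P.
P has alternatives sharing prefix 'b': factor to P → b P' with P' → b | c c | ε.
P has alternatives sharing prefix 'E a': factor to P → E a P'' with P'' → ε | c c.

E → a b | c | b E'; P → b P' | E a P''; E' → eps | P; P' → b | c c | eps; P'' → eps | c c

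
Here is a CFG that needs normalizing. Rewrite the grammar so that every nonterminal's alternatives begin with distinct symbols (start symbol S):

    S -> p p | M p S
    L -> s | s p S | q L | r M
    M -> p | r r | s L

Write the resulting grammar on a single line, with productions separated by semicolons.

L has alternatives sharing prefix 's': factor to L → s L' with L' → ε | p S.

S -> p p | M p S; L -> q L | r M | s L'; M -> p | r r | s L; L' -> ε | p S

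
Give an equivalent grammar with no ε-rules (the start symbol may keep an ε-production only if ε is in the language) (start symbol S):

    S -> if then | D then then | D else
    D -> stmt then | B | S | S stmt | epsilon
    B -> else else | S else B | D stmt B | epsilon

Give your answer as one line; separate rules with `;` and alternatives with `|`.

Nullable set = {B, D}.
ε ∉ L(G), so no ε-production is kept.
Expand every rule over subsets of its nullable positions: S → D then then gives D then then | then then. S → D else gives D else | else. B → S else B gives S else B | S else. B → D stmt B gives D stmt B | D stmt | stmt B | stmt.

S -> if then | D then then | then then | D else | else; D -> stmt then | B | S | S stmt; B -> else else | S else B | S else | D stmt B | D stmt | stmt B | stmt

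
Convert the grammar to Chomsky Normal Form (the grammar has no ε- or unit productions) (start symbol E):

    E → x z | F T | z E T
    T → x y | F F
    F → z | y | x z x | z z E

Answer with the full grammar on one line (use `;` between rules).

E → X1 X2 | F T | X2 Y1; T → X1 X3 | F F; F → z | y | X1 Y2 | X2 Y3; X1 → x; X2 → z; X3 → y; Y1 → E T; Y2 → X2 X1; Y3 → X2 E

Introduce a nonterminal for each terminal appearing in a rule of length ≥ 2: X1 → x, X2 → z, X3 → y.
Binarize each right-hand side of length ≥ 3 by chaining fresh nonterminals (Y1, Y2, …): affected rules were E → X2 E T; F → X1 X2 X1; F → X2 X2 E.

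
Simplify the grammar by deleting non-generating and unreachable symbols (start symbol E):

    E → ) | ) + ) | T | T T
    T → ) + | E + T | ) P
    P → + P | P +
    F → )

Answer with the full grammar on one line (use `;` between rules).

Generating nonterminals: {E, F, T}.
Reachable from E after that: {E, T}.
Removed useless symbols: {F, P} and every production mentioning them.

E → ) | ) + ) | T | T T; T → ) + | E + T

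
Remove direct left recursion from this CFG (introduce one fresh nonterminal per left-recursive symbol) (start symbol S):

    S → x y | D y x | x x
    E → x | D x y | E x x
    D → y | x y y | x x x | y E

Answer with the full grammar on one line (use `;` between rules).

S → x y | D y x | x x; E → x E' | D x y E'; D → y | x y y | x x x | y E; E' → x x E' | epsilon

Left recursion appears on E.
For E: α = {x x}, β = {x, D x y}. Rewrite as E → β E' and E' → α E' | ε.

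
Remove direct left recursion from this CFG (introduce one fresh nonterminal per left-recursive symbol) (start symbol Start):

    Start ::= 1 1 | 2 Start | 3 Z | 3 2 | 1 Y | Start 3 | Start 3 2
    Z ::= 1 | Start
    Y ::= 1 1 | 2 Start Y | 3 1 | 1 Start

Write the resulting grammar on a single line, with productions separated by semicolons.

Start ::= 1 1 Start1 | 2 Start Start1 | 3 Z Start1 | 3 2 Start1 | 1 Y Start1; Z ::= 1 | Start; Y ::= 1 1 | 2 Start Y | 3 1 | 1 Start; Start1 ::= 3 Start1 | 3 2 Start1 | ε

Left recursion appears on Start.
For Start: α = {3, 3 2}, β = {1 1, 2 Start, 3 Z, 3 2, 1 Y}. Rewrite as Start → β Start1 and Start1 → α Start1 | ε.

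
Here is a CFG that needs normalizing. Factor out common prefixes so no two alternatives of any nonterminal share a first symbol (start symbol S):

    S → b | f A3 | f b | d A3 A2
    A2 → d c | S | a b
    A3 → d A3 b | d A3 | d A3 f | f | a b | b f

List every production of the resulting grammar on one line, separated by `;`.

S has alternatives sharing prefix 'f': factor to S → f S' with S' → A3 | b.
A3 has alternatives sharing prefix 'd A3': factor to A3 → d A3 A3' with A3' → b | ε | f.

S → b | d A3 A2 | f S'; A2 → d c | S | a b; A3 → f | a b | b f | d A3 A3'; S' → A3 | b; A3' → b | ε | f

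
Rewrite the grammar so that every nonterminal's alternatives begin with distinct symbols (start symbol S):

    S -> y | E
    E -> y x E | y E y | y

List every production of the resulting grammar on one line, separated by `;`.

S -> y | E; E -> y E'; E' -> x E | E y | ε

E has alternatives sharing prefix 'y': factor to E → y E' with E' → x E | E y | ε.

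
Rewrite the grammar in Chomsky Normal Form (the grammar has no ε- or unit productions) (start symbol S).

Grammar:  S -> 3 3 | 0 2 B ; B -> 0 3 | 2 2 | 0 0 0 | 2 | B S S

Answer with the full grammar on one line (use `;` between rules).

S -> X1 X1 | X2 Y1; B -> X2 X1 | X3 X3 | X2 Y2 | 2 | B Y3; X1 -> 3; X2 -> 0; X3 -> 2; Y1 -> X3 B; Y2 -> X2 X2; Y3 -> S S

Introduce a nonterminal for each terminal appearing in a rule of length ≥ 2: X1 → 3, X2 → 0, X3 → 2.
Binarize each right-hand side of length ≥ 3 by chaining fresh nonterminals (Y1, Y2, …): affected rules were S → X2 X3 B; B → X2 X2 X2; B → B S S.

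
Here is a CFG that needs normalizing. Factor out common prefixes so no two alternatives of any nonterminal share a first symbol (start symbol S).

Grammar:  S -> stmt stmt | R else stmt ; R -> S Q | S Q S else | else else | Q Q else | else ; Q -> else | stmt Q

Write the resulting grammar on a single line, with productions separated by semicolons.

R has alternatives sharing prefix 'S Q': factor to R → S Q R' with R' → ε | S else.
R has alternatives sharing prefix 'else': factor to R → else R'' with R'' → else | ε.

S -> stmt stmt | R else stmt; R -> Q Q else | S Q R' | else R''; Q -> else | stmt Q; R' -> ε | S else; R'' -> else | ε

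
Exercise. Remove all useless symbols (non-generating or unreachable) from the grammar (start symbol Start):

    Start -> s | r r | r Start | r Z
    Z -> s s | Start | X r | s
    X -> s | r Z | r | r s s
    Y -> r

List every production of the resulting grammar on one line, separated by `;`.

Generating nonterminals: {Start, X, Y, Z}.
Reachable from Start after that: {Start, X, Z}.
Removed useless symbols: {Y} and every production mentioning them.

Start -> s | r r | r Start | r Z; Z -> s s | Start | X r | s; X -> s | r Z | r | r s s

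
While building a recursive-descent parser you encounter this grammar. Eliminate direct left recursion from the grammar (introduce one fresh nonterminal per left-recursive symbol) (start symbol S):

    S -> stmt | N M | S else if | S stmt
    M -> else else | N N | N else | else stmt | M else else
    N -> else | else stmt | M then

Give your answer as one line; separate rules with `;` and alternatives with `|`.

S -> stmt S' | N M S'; M -> else else M' | N N M' | N else M' | else stmt M'; N -> else | else stmt | M then; S' -> else if S' | stmt S' | epsilon; M' -> else else M' | epsilon

S, M are directly left-recursive.
For S: α = {else if, stmt}, β = {stmt, N M}. Rewrite as S → β S' and S' → α S' | ε.
For M: α = {else else}, β = {else else, N N, N else, else stmt}. Rewrite as M → β M' and M' → α M' | ε.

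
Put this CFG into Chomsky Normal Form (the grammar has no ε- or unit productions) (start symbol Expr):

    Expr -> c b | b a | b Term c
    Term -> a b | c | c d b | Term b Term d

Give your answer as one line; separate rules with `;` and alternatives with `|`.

Expr -> X1 X2 | X2 X3 | X2 Y1; Term -> X3 X2 | c | X1 Y2 | Term Y3; X1 -> c; X2 -> b; X3 -> a; X4 -> d; Y1 -> Term X1; Y2 -> X4 X2; Y3 -> X2 Y4; Y4 -> Term X4

Introduce a nonterminal for each terminal appearing in a rule of length ≥ 2: X1 → c, X2 → b, X3 → a, X4 → d.
Binarize each right-hand side of length ≥ 3 by chaining fresh nonterminals (Y1, Y2, …): affected rules were Expr → X2 Term X1; Term → X1 X4 X2; Term → Term X2 Term X4.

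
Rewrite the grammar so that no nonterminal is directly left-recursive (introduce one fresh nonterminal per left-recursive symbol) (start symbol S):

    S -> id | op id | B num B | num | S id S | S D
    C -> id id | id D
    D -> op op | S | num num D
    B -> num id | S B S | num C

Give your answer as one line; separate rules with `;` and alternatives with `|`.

Directly left-recursive nonterminal: S.
For S: α = {id S, D}, β = {id, op id, B num B, num}. Rewrite as S → β S' and S' → α S' | ε.

S -> id S' | op id S' | B num B S' | num S'; C -> id id | id D; D -> op op | S | num num D; B -> num id | S B S | num C; S' -> id S S' | D S' | epsilon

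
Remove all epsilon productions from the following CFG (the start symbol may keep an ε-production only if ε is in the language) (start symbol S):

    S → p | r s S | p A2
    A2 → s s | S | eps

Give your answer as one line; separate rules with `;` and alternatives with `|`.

Nullable nonterminals: {A2}.
ε ∉ L(G), so no ε-production is kept.

S → p | r s S | p A2; A2 → s s | S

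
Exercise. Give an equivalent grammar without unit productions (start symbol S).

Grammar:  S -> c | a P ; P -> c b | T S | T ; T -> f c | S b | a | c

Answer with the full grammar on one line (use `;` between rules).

Unit pairs: P ⇒* {T}.
For each unit pair (A, B), copy every non-unit production of B to A, then drop all unit productions.

S -> c | a P; P -> c b | T S | f c | S b | a | c; T -> f c | S b | a | c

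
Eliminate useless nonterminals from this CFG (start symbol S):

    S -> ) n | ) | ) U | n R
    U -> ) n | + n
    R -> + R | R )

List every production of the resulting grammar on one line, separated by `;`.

Generating nonterminals: {S, U}.
Reachable from S after that: {S, U}.
Removed useless symbols: {R} and every production mentioning them.

S -> ) n | ) | ) U; U -> ) n | + n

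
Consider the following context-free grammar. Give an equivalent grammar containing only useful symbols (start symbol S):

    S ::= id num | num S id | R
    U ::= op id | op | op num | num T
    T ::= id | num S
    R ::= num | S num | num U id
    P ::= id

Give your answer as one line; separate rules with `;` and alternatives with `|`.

Generating nonterminals: {P, R, S, T, U}.
Reachable from S after that: {R, S, T, U}.
Removed useless symbols: {P} and every production mentioning them.

S ::= id num | num S id | R; U ::= op id | op | op num | num T; T ::= id | num S; R ::= num | S num | num U id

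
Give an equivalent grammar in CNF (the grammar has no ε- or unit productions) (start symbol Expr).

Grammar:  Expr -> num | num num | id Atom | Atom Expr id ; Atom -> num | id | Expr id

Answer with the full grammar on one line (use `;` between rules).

Expr -> num | X1 X1 | X2 Atom | Atom Y1; Atom -> num | id | Expr X2; X1 -> num; X2 -> id; Y1 -> Expr X2

Introduce a nonterminal for each terminal appearing in a rule of length ≥ 2: X1 → num, X2 → id.
Binarize each right-hand side of length ≥ 3 by chaining fresh nonterminals (Y1, Y2, …): affected rules were Expr → Atom Expr X2.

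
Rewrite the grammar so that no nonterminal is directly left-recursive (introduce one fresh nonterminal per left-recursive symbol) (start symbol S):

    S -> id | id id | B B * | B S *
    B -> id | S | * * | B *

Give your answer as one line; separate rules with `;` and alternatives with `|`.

Left recursion appears on B.
For B: α = {*}, β = {id, S, * *}. Rewrite as B → β B' and B' → α B' | ε.

S -> id | id id | B B * | B S *; B -> id B' | S B' | * * B'; B' -> * B' | ε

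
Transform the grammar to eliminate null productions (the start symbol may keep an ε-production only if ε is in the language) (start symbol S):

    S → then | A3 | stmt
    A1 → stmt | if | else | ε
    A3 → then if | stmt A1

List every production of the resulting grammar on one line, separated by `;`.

Nullable set = {A1}.
ε ∉ L(G), so no ε-production is kept.
Expand every rule over subsets of its nullable positions: A3 → stmt A1 gives stmt A1 | stmt.

S → then | A3 | stmt; A1 → stmt | if | else; A3 → then if | stmt A1 | stmt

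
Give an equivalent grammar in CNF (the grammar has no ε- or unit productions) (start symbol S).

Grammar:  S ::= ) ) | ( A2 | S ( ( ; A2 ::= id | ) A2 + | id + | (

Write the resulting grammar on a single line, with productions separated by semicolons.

Introduce a nonterminal for each terminal appearing in a rule of length ≥ 2: X1 → ), X2 → (, X3 → +, X4 → id.
Binarize each right-hand side of length ≥ 3 by chaining fresh nonterminals (Y1, Y2, …): affected rules were S → S X2 X2; A2 → X1 A2 X3.

S ::= X1 X1 | X2 A2 | S Y1; A2 ::= id | X1 Y2 | X4 X3 | (; X1 ::= ); X2 ::= (; X3 ::= +; X4 ::= id; Y1 ::= X2 X2; Y2 ::= A2 X3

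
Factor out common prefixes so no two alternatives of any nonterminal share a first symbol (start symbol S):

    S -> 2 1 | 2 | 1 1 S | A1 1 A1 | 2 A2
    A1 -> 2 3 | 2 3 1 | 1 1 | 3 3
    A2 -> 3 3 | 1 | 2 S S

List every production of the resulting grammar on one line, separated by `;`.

S has alternatives sharing prefix '2': factor to S → 2 S' with S' → 1 | ε | A2.
A1 has alternatives sharing prefix '2 3': factor to A1 → 2 3 A1' with A1' → ε | 1.

S -> 1 1 S | A1 1 A1 | 2 S'; A1 -> 1 1 | 3 3 | 2 3 A1'; A2 -> 3 3 | 1 | 2 S S; S' -> 1 | ε | A2; A1' -> ε | 1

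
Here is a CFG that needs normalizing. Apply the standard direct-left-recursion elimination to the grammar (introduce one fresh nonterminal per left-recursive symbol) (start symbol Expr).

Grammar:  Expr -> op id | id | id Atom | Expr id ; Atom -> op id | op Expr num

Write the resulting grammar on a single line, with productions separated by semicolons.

Expr -> op id Expr1 | id Expr1 | id Atom Expr1; Atom -> op id | op Expr num; Expr1 -> id Expr1 | ε

Expr is directly left-recursive.
For Expr: α = {id}, β = {op id, id, id Atom}. Rewrite as Expr → β Expr1 and Expr1 → α Expr1 | ε.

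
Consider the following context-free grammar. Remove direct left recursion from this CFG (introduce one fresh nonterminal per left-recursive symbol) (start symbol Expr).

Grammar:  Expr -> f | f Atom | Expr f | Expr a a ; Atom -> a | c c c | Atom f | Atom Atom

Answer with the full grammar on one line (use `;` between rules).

Expr -> f Expr1 | f Atom Expr1; Atom -> a Atom1 | c c c Atom1; Expr1 -> f Expr1 | a a Expr1 | ε; Atom1 -> f Atom1 | Atom Atom1 | ε

Expr, Atom are directly left-recursive.
For Expr: α = {f, a a}, β = {f, f Atom}. Rewrite as Expr → β Expr1 and Expr1 → α Expr1 | ε.
For Atom: α = {f, Atom}, β = {a, c c c}. Rewrite as Atom → β Atom1 and Atom1 → α Atom1 | ε.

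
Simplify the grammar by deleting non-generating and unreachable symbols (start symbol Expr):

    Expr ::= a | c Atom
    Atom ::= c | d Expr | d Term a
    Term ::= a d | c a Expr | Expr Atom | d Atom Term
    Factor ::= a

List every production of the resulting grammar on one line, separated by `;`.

Expr ::= a | c Atom; Atom ::= c | d Expr | d Term a; Term ::= a d | c a Expr | Expr Atom | d Atom Term

Generating nonterminals: {Atom, Expr, Factor, Term}.
Reachable from Expr after that: {Atom, Expr, Term}.
Removed useless symbols: {Factor} and every production mentioning them.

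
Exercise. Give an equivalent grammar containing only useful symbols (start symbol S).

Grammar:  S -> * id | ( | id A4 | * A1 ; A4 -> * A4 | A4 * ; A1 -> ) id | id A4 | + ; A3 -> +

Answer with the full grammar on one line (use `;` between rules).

S -> * id | ( | * A1; A1 -> ) id | +

Generating nonterminals: {A1, A3, S}.
Reachable from S after that: {A1, S}.
Removed useless symbols: {A3, A4} and every production mentioning them.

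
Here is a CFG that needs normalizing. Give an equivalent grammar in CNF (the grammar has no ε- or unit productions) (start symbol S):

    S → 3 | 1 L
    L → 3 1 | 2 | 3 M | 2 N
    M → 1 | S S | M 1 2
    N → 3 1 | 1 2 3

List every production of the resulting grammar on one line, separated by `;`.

Introduce a nonterminal for each terminal appearing in a rule of length ≥ 2: X1 → 1, X2 → 3, X3 → 2.
Binarize each right-hand side of length ≥ 3 by chaining fresh nonterminals (Y1, Y2, …): affected rules were M → M X1 X3; N → X1 X3 X2.

S → 3 | X1 L; L → X2 X1 | 2 | X2 M | X3 N; M → 1 | S S | M Y1; N → X2 X1 | X1 Y2; X1 → 1; X2 → 3; X3 → 2; Y1 → X1 X3; Y2 → X3 X2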